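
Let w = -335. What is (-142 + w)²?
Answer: 227529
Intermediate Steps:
(-142 + w)² = (-142 - 335)² = (-477)² = 227529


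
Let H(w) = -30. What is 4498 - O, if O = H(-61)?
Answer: 4528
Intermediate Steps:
O = -30
4498 - O = 4498 - 1*(-30) = 4498 + 30 = 4528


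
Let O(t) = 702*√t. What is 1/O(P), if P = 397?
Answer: √397/278694 ≈ 7.1494e-5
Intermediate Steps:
1/O(P) = 1/(702*√397) = √397/278694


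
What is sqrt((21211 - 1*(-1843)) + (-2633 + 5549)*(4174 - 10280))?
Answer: I*sqrt(17782042) ≈ 4216.9*I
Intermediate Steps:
sqrt((21211 - 1*(-1843)) + (-2633 + 5549)*(4174 - 10280)) = sqrt((21211 + 1843) + 2916*(-6106)) = sqrt(23054 - 17805096) = sqrt(-17782042) = I*sqrt(17782042)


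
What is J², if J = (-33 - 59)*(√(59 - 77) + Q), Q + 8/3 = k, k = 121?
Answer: 1065304432/9 + 6009440*I*√2 ≈ 1.1837e+8 + 8.4986e+6*I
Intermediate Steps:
Q = 355/3 (Q = -8/3 + 121 = 355/3 ≈ 118.33)
J = -32660/3 - 276*I*√2 (J = (-33 - 59)*(√(59 - 77) + 355/3) = -92*(√(-18) + 355/3) = -92*(3*I*√2 + 355/3) = -92*(355/3 + 3*I*√2) = -32660/3 - 276*I*√2 ≈ -10887.0 - 390.32*I)
J² = (-32660/3 - 276*I*√2)²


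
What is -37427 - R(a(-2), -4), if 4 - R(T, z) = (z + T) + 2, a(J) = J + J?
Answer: -37437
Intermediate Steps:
a(J) = 2*J
R(T, z) = 2 - T - z (R(T, z) = 4 - ((z + T) + 2) = 4 - ((T + z) + 2) = 4 - (2 + T + z) = 4 + (-2 - T - z) = 2 - T - z)
-37427 - R(a(-2), -4) = -37427 - (2 - 2*(-2) - 1*(-4)) = -37427 - (2 - 1*(-4) + 4) = -37427 - (2 + 4 + 4) = -37427 - 1*10 = -37427 - 10 = -37437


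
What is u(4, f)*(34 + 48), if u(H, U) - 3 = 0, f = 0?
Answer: 246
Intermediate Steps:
u(H, U) = 3 (u(H, U) = 3 + 0 = 3)
u(4, f)*(34 + 48) = 3*(34 + 48) = 3*82 = 246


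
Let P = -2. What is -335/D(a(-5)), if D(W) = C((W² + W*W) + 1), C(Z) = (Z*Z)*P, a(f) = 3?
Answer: 335/722 ≈ 0.46399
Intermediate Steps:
C(Z) = -2*Z² (C(Z) = (Z*Z)*(-2) = Z²*(-2) = -2*Z²)
D(W) = -2*(1 + 2*W²)² (D(W) = -2*((W² + W*W) + 1)² = -2*((W² + W²) + 1)² = -2*(2*W² + 1)² = -2*(1 + 2*W²)²)
-335/D(a(-5)) = -335*(-1/(2*(1 + 2*3²)²)) = -335*(-1/(2*(1 + 2*9)²)) = -335*(-1/(2*(1 + 18)²)) = -335/((-2*19²)) = -335/((-2*361)) = -335/(-722) = -335*(-1/722) = 335/722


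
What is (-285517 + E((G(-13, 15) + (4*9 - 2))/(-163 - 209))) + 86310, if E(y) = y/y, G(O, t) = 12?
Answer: -199206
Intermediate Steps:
E(y) = 1
(-285517 + E((G(-13, 15) + (4*9 - 2))/(-163 - 209))) + 86310 = (-285517 + 1) + 86310 = -285516 + 86310 = -199206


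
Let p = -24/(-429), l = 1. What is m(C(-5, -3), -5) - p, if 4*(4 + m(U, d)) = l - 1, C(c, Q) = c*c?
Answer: -580/143 ≈ -4.0559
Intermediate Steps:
C(c, Q) = c²
m(U, d) = -4 (m(U, d) = -4 + (1 - 1)/4 = -4 + (¼)*0 = -4 + 0 = -4)
p = 8/143 (p = -24*(-1/429) = 8/143 ≈ 0.055944)
m(C(-5, -3), -5) - p = -4 - 1*8/143 = -4 - 8/143 = -580/143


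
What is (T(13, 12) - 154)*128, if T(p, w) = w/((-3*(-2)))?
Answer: -19456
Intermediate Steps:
T(p, w) = w/6
(T(13, 12) - 154)*128 = ((1/6)*12 - 154)*128 = (2 - 154)*128 = -152*128 = -19456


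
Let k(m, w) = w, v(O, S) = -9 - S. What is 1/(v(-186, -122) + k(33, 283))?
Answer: 1/396 ≈ 0.0025253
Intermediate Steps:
1/(v(-186, -122) + k(33, 283)) = 1/((-9 - 1*(-122)) + 283) = 1/((-9 + 122) + 283) = 1/(113 + 283) = 1/396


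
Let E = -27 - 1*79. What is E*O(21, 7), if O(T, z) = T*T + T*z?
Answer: -62328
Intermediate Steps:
O(T, z) = T² + T*z
E = -106 (E = -27 - 79 = -106)
E*O(21, 7) = -2226*(21 + 7) = -2226*28 = -106*588 = -62328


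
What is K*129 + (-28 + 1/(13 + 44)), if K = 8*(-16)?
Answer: -942779/57 ≈ -16540.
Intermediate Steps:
K = -128
K*129 + (-28 + 1/(13 + 44)) = -128*129 + (-28 + 1/(13 + 44)) = -16512 + (-28 + 1/57) = -16512 - 1595/57 = -942779/57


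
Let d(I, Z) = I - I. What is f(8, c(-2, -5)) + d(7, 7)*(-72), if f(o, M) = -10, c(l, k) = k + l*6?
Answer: -10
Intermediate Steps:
d(I, Z) = 0
c(l, k) = k + 6*l
f(8, c(-2, -5)) + d(7, 7)*(-72) = -10 + 0*(-72) = -10 + 0 = -10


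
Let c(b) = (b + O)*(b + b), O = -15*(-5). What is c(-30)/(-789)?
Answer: 900/263 ≈ 3.4221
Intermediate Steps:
O = 75
c(b) = 2*b*(75 + b) (c(b) = (b + 75)*(b + b) = (75 + b)*(2*b) = 2*b*(75 + b))
c(-30)/(-789) = (2*(-30)*(75 - 30))/(-789) = (2*(-30)*45)*(-1/789) = -2700*(-1/789) = 900/263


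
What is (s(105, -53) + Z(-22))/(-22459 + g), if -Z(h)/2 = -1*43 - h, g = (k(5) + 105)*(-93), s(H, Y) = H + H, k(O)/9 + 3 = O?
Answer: -126/16949 ≈ -0.0074341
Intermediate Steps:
k(O) = -27 + 9*O
s(H, Y) = 2*H
g = -11439 (g = ((-27 + 9*5) + 105)*(-93) = ((-27 + 45) + 105)*(-93) = (18 + 105)*(-93) = 123*(-93) = -11439)
Z(h) = 86 + 2*h (Z(h) = -2*(-1*43 - h) = -2*(-43 - h) = 86 + 2*h)
(s(105, -53) + Z(-22))/(-22459 + g) = (2*105 + (86 + 2*(-22)))/(-22459 - 11439) = (210 + (86 - 44))/(-33898) = (210 + 42)*(-1/33898) = 252*(-1/33898) = -126/16949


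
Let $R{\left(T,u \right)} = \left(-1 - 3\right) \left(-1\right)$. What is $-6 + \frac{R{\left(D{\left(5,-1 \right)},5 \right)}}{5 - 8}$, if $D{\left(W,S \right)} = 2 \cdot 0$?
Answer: $- \frac{22}{3} \approx -7.3333$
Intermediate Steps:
$D{\left(W,S \right)} = 0$
$R{\left(T,u \right)} = 4$ ($R{\left(T,u \right)} = \left(-4\right) \left(-1\right) = 4$)
$-6 + \frac{R{\left(D{\left(5,-1 \right)},5 \right)}}{5 - 8} = -6 + \frac{1}{5 - 8} \cdot 4 = -6 + \frac{1}{-3} \cdot 4 = -6 - \frac{4}{3} = - \frac{22}{3}$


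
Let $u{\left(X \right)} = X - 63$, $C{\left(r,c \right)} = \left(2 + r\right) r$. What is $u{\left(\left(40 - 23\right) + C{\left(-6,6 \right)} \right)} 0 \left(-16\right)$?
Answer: $0$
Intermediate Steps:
$C{\left(r,c \right)} = r \left(2 + r\right)$
$u{\left(X \right)} = -63 + X$ ($u{\left(X \right)} = X - 63 = -63 + X$)
$u{\left(\left(40 - 23\right) + C{\left(-6,6 \right)} \right)} 0 \left(-16\right) = \left(-63 - \left(-17 + 6 \left(2 - 6\right)\right)\right) 0 \left(-16\right) = \left(-63 + \left(17 - -24\right)\right) 0 = \left(-63 + \left(17 + 24\right)\right) 0 = \left(-63 + 41\right) 0 = \left(-22\right) 0 = 0$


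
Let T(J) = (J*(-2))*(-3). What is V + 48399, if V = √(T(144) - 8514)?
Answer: 48399 + 15*I*√34 ≈ 48399.0 + 87.464*I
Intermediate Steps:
T(J) = 6*J (T(J) = -2*J*(-3) = 6*J)
V = 15*I*√34 (V = √(6*144 - 8514) = √(864 - 8514) = √(-7650) = 15*I*√34 ≈ 87.464*I)
V + 48399 = 15*I*√34 + 48399 = 48399 + 15*I*√34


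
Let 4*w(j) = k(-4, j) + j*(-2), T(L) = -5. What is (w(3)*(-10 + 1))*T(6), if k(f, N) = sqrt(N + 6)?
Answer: -135/4 ≈ -33.750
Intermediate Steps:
k(f, N) = sqrt(6 + N)
w(j) = -j/2 + sqrt(6 + j)/4 (w(j) = (sqrt(6 + j) + j*(-2))/4 = (sqrt(6 + j) - 2*j)/4 = -j/2 + sqrt(6 + j)/4)
(w(3)*(-10 + 1))*T(6) = ((-1/2*3 + sqrt(6 + 3)/4)*(-10 + 1))*(-5) = ((-3/2 + sqrt(9)/4)*(-9))*(-5) = ((-3/2 + (1/4)*3)*(-9))*(-5) = ((-3/2 + 3/4)*(-9))*(-5) = -3/4*(-9)*(-5) = (27/4)*(-5) = -135/4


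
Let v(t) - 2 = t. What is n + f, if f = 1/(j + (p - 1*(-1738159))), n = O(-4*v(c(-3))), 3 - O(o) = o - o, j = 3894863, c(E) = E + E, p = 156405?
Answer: 17368282/5789427 ≈ 3.0000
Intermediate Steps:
c(E) = 2*E
v(t) = 2 + t
O(o) = 3 (O(o) = 3 - (o - o) = 3 - 1*0 = 3 + 0 = 3)
n = 3
f = 1/5789427 (f = 1/(3894863 + (156405 - 1*(-1738159))) = 1/(3894863 + (156405 + 1738159)) = 1/(3894863 + 1894564) = 1/5789427 ≈ 1.7273e-7)
n + f = 3 + 1/5789427 = 17368282/5789427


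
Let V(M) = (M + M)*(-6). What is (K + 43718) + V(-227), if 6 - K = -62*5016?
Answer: 357440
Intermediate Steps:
V(M) = -12*M (V(M) = (2*M)*(-6) = -12*M)
K = 310998 (K = 6 - (-62)*5016 = 6 - 1*(-310992) = 6 + 310992 = 310998)
(K + 43718) + V(-227) = (310998 + 43718) - 12*(-227) = 354716 + 2724 = 357440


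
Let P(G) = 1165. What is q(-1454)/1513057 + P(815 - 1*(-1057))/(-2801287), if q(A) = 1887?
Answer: 3523317164/4238506904359 ≈ 0.00083126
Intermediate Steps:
q(-1454)/1513057 + P(815 - 1*(-1057))/(-2801287) = 1887/1513057 + 1165/(-2801287) = 1887*(1/1513057) + 1165*(-1/2801287) = 1887/1513057 - 1165/2801287 = 3523317164/4238506904359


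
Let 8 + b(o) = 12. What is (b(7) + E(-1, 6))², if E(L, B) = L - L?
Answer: 16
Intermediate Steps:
E(L, B) = 0
b(o) = 4 (b(o) = -8 + 12 = 4)
(b(7) + E(-1, 6))² = (4 + 0)² = 4² = 16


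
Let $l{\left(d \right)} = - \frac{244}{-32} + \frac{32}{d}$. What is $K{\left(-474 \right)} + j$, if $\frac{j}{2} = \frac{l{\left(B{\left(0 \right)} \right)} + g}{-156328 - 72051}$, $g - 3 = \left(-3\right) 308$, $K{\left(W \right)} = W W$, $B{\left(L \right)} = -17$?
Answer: $\frac{3489167178347}{15529772} \approx 2.2468 \cdot 10^{5}$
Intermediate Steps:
$K{\left(W \right)} = W^{2}$
$g = -921$ ($g = 3 - 924 = -921$)
$l{\left(d \right)} = \frac{61}{8} + \frac{32}{d}$ ($l{\left(d \right)} = \left(-244\right) \left(- \frac{1}{32}\right) + \frac{32}{d} = \frac{61}{8} + \frac{32}{d}$)
$j = \frac{124475}{15529772}$ ($j = 2 \frac{\left(\frac{61}{8} + \frac{32}{-17}\right) - 921}{-156328 - 72051} = 2 \frac{\left(\frac{61}{8} + 32 \left(- \frac{1}{17}\right)\right) - 921}{-228379} = 2 \left(\left(\frac{61}{8} - \frac{32}{17}\right) - 921\right) \left(- \frac{1}{228379}\right) = 2 \left(\frac{781}{136} - 921\right) \left(- \frac{1}{228379}\right) = 2 \left(\left(- \frac{124475}{136}\right) \left(- \frac{1}{228379}\right)\right) = 2 \cdot \frac{124475}{31059544} = \frac{124475}{15529772} \approx 0.0080152$)
$K{\left(-474 \right)} + j = \left(-474\right)^{2} + \frac{124475}{15529772} = 224676 + \frac{124475}{15529772} = \frac{3489167178347}{15529772}$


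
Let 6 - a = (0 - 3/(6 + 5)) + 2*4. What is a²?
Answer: 361/121 ≈ 2.9835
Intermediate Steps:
a = -19/11 (a = 6 - ((0 - 3/(6 + 5)) + 2*4) = 6 - ((0 - 3/11) + 8) = 6 - (-3/11 + 8) = 6 - 1*85/11 = 6 - 85/11 = -19/11 ≈ -1.7273)
a² = (-19/11)² = 361/121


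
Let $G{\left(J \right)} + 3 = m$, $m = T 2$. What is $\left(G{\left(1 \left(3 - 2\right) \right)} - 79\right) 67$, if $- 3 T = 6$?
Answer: $-5762$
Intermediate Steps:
$T = -2$ ($T = \left(- \frac{1}{3}\right) 6 = -2$)
$m = -4$ ($m = \left(-2\right) 2 = -4$)
$G{\left(J \right)} = -7$ ($G{\left(J \right)} = -3 - 4 = -7$)
$\left(G{\left(1 \left(3 - 2\right) \right)} - 79\right) 67 = \left(-7 - 79\right) 67 = \left(-86\right) 67 = -5762$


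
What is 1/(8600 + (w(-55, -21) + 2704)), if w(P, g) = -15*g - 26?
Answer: 1/11593 ≈ 8.6259e-5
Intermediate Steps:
w(P, g) = -26 - 15*g
1/(8600 + (w(-55, -21) + 2704)) = 1/(8600 + ((-26 - 15*(-21)) + 2704)) = 1/(8600 + ((-26 + 315) + 2704)) = 1/(8600 + (289 + 2704)) = 1/(8600 + 2993) = 1/11593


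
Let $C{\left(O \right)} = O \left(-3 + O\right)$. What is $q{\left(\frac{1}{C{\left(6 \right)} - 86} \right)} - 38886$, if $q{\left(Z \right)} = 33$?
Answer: $-38853$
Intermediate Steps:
$q{\left(\frac{1}{C{\left(6 \right)} - 86} \right)} - 38886 = 33 - 38886 = -38853$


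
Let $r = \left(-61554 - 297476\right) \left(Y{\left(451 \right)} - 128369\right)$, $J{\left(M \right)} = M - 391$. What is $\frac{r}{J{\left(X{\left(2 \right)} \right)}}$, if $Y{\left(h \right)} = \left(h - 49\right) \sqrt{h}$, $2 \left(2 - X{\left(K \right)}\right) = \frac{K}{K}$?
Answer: $- \frac{92176644140}{779} + \frac{288660120 \sqrt{451}}{779} \approx -1.1046 \cdot 10^{8}$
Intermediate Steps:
$X{\left(K \right)} = \frac{3}{2}$ ($X{\left(K \right)} = 2 - \frac{K \frac{1}{K}}{2} = 2 - \frac{1}{2} = \frac{3}{2}$)
$Y{\left(h \right)} = \sqrt{h} \left(-49 + h\right)$ ($Y{\left(h \right)} = \left(-49 + h\right) \sqrt{h} = \sqrt{h} \left(-49 + h\right)$)
$J{\left(M \right)} = -391 + M$
$r = 46088322070 - 144330060 \sqrt{451}$ ($r = \left(-61554 - 297476\right) \left(\sqrt{451} \left(-49 + 451\right) - 128369\right) = - 359030 \left(\sqrt{451} \cdot 402 - 128369\right) = - 359030 \left(402 \sqrt{451} - 128369\right) = - 359030 \left(-128369 + 402 \sqrt{451}\right) = 46088322070 - 144330060 \sqrt{451} \approx 4.3023 \cdot 10^{10}$)
$\frac{r}{J{\left(X{\left(2 \right)} \right)}} = \frac{46088322070 - 144330060 \sqrt{451}}{-391 + \frac{3}{2}} = \frac{46088322070 - 144330060 \sqrt{451}}{- \frac{779}{2}} = \left(46088322070 - 144330060 \sqrt{451}\right) \left(- \frac{2}{779}\right) = - \frac{92176644140}{779} + \frac{288660120 \sqrt{451}}{779}$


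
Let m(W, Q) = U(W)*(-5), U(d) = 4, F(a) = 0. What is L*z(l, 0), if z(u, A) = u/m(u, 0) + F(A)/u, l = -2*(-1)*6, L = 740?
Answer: -444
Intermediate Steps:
l = 12 (l = 2*6 = 12)
m(W, Q) = -20 (m(W, Q) = 4*(-5) = -20)
z(u, A) = -u/20 (z(u, A) = u/(-20) + 0/u = u*(-1/20) + 0 = -u/20 + 0 = -u/20)
L*z(l, 0) = 740*(-1/20*12) = 740*(-3/5) = -444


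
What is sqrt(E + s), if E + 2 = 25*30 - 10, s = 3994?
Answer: 26*sqrt(7) ≈ 68.790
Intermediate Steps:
E = 738 (E = -2 + (25*30 - 10) = -2 + (750 - 10) = -2 + 740 = 738)
sqrt(E + s) = sqrt(738 + 3994) = sqrt(4732) = 26*sqrt(7)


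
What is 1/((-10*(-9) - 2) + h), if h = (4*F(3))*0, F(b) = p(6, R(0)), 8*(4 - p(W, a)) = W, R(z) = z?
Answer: 1/88 ≈ 0.011364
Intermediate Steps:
p(W, a) = 4 - W/8
F(b) = 13/4 (F(b) = 4 - ⅛*6 = 4 - ¾ = 13/4)
h = 0 (h = (4*(13/4))*0 = 13*0 = 0)
1/((-10*(-9) - 2) + h) = 1/((-10*(-9) - 2) + 0) = 1/((90 - 2) + 0) = 1/(88 + 0) = 1/88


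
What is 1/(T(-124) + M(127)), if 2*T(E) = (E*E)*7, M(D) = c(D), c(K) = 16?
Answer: 1/53832 ≈ 1.8576e-5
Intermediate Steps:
M(D) = 16
T(E) = 7*E**2/2 (T(E) = ((E*E)*7)/2 = (E**2*7)/2 = (7*E**2)/2 = 7*E**2/2)
1/(T(-124) + M(127)) = 1/((7/2)*(-124)**2 + 16) = 1/((7/2)*15376 + 16) = 1/(53816 + 16) = 1/53832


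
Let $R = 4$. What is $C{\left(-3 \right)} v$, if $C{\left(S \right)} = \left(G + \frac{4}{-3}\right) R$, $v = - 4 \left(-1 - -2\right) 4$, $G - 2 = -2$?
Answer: $\frac{256}{3} \approx 85.333$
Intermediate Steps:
$G = 0$ ($G = 2 - 2 = 0$)
$v = -16$ ($v = - 4 \left(-1 + 2\right) 4 = \left(-4\right) 1 \cdot 4 = \left(-4\right) 4 = -16$)
$C{\left(S \right)} = - \frac{16}{3}$ ($C{\left(S \right)} = \left(0 + \frac{4}{-3}\right) 4 = \left(0 + 4 \left(- \frac{1}{3}\right)\right) 4 = \left(0 - \frac{4}{3}\right) 4 = \left(- \frac{4}{3}\right) 4 = - \frac{16}{3}$)
$C{\left(-3 \right)} v = \left(- \frac{16}{3}\right) \left(-16\right) = \frac{256}{3}$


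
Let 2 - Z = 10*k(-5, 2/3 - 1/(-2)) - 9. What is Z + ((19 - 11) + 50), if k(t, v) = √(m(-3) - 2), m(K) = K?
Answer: 69 - 10*I*√5 ≈ 69.0 - 22.361*I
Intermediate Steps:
k(t, v) = I*√5 (k(t, v) = √(-3 - 2) = √(-5) = I*√5)
Z = 11 - 10*I*√5 (Z = 2 - (10*(I*√5) - 9) = 2 - (10*I*√5 - 9) = 2 - (-9 + 10*I*√5) = 2 + (9 - 10*I*√5) = 11 - 10*I*√5 ≈ 11.0 - 22.361*I)
Z + ((19 - 11) + 50) = (11 - 10*I*√5) + ((19 - 11) + 50) = (11 - 10*I*√5) + (8 + 50) = (11 - 10*I*√5) + 58 = 69 - 10*I*√5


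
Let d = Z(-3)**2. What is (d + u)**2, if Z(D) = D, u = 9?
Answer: 324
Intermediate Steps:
d = 9 (d = (-3)**2 = 9)
(d + u)**2 = (9 + 9)**2 = 18**2 = 324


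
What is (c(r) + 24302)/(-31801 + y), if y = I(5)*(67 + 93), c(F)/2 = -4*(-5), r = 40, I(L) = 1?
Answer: -8114/10547 ≈ -0.76932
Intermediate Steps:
c(F) = 40 (c(F) = 2*(-4*(-5)) = 2*20 = 40)
y = 160 (y = 1*(67 + 93) = 1*160 = 160)
(c(r) + 24302)/(-31801 + y) = (40 + 24302)/(-31801 + 160) = 24342/(-31641) = 24342*(-1/31641) = -8114/10547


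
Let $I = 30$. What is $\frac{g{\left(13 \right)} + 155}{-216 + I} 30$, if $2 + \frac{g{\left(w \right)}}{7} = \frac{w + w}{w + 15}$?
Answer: $- \frac{1475}{62} \approx -23.79$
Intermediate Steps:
$g{\left(w \right)} = -14 + \frac{14 w}{15 + w}$ ($g{\left(w \right)} = -14 + 7 \frac{w + w}{w + 15} = -14 + 7 \frac{2 w}{15 + w} = -14 + \frac{14 w}{15 + w}$)
$\frac{g{\left(13 \right)} + 155}{-216 + I} 30 = \frac{- \frac{210}{15 + 13} + 155}{-216 + 30} \cdot 30 = \frac{- \frac{210}{28} + 155}{-186} \cdot 30 = \left(\left(-210\right) \frac{1}{28} + 155\right) \left(- \frac{1}{186}\right) 30 = \left(- \frac{15}{2} + 155\right) \left(- \frac{1}{186}\right) 30 = \frac{295}{2} \left(- \frac{1}{186}\right) 30 = \left(- \frac{295}{372}\right) 30 = - \frac{1475}{62}$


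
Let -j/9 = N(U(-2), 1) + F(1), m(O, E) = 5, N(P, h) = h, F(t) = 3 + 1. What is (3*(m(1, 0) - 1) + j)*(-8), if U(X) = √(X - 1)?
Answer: 264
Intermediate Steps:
U(X) = √(-1 + X)
F(t) = 4
j = -45 (j = -9*(1 + 4) = -9*5 = -45)
(3*(m(1, 0) - 1) + j)*(-8) = (3*(5 - 1) - 45)*(-8) = (3*4 - 45)*(-8) = (12 - 45)*(-8) = -33*(-8) = 264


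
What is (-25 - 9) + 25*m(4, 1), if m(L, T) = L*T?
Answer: 66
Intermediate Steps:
(-25 - 9) + 25*m(4, 1) = (-25 - 9) + 25*(4*1) = -34 + 25*4 = -34 + 100 = 66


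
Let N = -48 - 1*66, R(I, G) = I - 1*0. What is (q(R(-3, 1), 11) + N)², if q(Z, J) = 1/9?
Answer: 1050625/81 ≈ 12971.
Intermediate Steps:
R(I, G) = I (R(I, G) = I + 0 = I)
N = -114 (N = -48 - 66 = -114)
q(Z, J) = ⅑ (q(Z, J) = 1*(⅑) = ⅑)
(q(R(-3, 1), 11) + N)² = (⅑ - 114)² = (-1025/9)² = 1050625/81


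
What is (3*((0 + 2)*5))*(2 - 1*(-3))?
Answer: 150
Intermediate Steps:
(3*((0 + 2)*5))*(2 - 1*(-3)) = (3*(2*5))*(2 + 3) = (3*10)*5 = 30*5 = 150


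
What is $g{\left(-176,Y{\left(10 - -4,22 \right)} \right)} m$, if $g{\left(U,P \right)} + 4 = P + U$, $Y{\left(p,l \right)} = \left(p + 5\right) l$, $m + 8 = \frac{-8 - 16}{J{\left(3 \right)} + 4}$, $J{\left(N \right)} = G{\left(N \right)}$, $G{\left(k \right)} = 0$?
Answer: $-3332$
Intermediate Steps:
$J{\left(N \right)} = 0$
$m = -14$ ($m = -8 + \frac{-8 - 16}{0 + 4} = -8 - \frac{24}{4} = -8 - 6 = -14$)
$Y{\left(p,l \right)} = l \left(5 + p\right)$ ($Y{\left(p,l \right)} = \left(5 + p\right) l = l \left(5 + p\right)$)
$g{\left(U,P \right)} = -4 + P + U$ ($g{\left(U,P \right)} = -4 + \left(P + U\right) = -4 + P + U$)
$g{\left(-176,Y{\left(10 - -4,22 \right)} \right)} m = \left(-4 + 22 \left(5 + \left(10 - -4\right)\right) - 176\right) \left(-14\right) = \left(-4 + 22 \left(5 + \left(10 + 4\right)\right) - 176\right) \left(-14\right) = \left(-4 + 22 \left(5 + 14\right) - 176\right) \left(-14\right) = \left(-4 + 22 \cdot 19 - 176\right) \left(-14\right) = \left(-4 + 418 - 176\right) \left(-14\right) = 238 \left(-14\right) = -3332$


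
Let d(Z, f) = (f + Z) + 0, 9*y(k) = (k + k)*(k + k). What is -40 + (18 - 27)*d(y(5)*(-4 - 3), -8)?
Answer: 732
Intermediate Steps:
y(k) = 4*k²/9 (y(k) = ((k + k)*(k + k))/9 = ((2*k)*(2*k))/9 = (4*k²)/9 = 4*k²/9)
d(Z, f) = Z + f (d(Z, f) = (Z + f) + 0 = Z + f)
-40 + (18 - 27)*d(y(5)*(-4 - 3), -8) = -40 + (18 - 27)*(((4/9)*5²)*(-4 - 3) - 8) = -40 - 9*(((4/9)*25)*(-7) - 8) = -40 - 9*((100/9)*(-7) - 8) = -40 - 9*(-700/9 - 8) = -40 - 9*(-772/9) = -40 + 772 = 732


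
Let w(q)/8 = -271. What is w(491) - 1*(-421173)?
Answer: 419005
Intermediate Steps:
w(q) = -2168 (w(q) = 8*(-271) = -2168)
w(491) - 1*(-421173) = -2168 - 1*(-421173) = -2168 + 421173 = 419005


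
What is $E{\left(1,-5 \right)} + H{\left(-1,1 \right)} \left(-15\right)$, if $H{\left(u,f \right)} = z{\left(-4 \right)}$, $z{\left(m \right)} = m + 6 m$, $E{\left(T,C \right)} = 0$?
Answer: $420$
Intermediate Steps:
$z{\left(m \right)} = 7 m$
$H{\left(u,f \right)} = -28$ ($H{\left(u,f \right)} = 7 \left(-4\right) = -28$)
$E{\left(1,-5 \right)} + H{\left(-1,1 \right)} \left(-15\right) = 0 - -420 = 0 + 420 = 420$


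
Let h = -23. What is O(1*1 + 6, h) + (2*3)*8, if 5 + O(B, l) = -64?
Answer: -21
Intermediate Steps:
O(B, l) = -69 (O(B, l) = -5 - 64 = -69)
O(1*1 + 6, h) + (2*3)*8 = -69 + (2*3)*8 = -69 + 6*8 = -69 + 48 = -21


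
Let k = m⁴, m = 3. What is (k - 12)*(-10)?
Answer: -690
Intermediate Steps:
k = 81 (k = 3⁴ = 81)
(k - 12)*(-10) = (81 - 12)*(-10) = 69*(-10) = -690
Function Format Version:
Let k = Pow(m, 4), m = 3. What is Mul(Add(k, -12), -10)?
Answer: -690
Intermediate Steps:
k = 81 (k = Pow(3, 4) = 81)
Mul(Add(k, -12), -10) = Mul(Add(81, -12), -10) = Mul(69, -10) = -690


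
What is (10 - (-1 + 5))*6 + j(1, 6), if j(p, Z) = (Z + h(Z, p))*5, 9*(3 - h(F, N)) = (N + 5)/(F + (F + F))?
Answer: 2182/27 ≈ 80.815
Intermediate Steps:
h(F, N) = 3 - (5 + N)/(27*F) (h(F, N) = 3 - (N + 5)/(9*(F + (F + F))) = 3 - (5 + N)/(9*(F + 2*F)) = 3 - (5 + N)/(9*(3*F)) = 3 - (5 + N)*1/(3*F)/9 = 3 - (5 + N)/(27*F))
j(p, Z) = 5*Z + 5*(-5 - p + 81*Z)/(27*Z) (j(p, Z) = (Z + (-5 - p + 81*Z)/(27*Z))*5 = 5*Z + 5*(-5 - p + 81*Z)/(27*Z))
(10 - (-1 + 5))*6 + j(1, 6) = (10 - (-1 + 5))*6 + (5/27)*(-5 - 1*1 + 27*6² + 81*6)/6 = (10 - 1*4)*6 + (5/27)*(⅙)*(-5 - 1 + 27*36 + 486) = (10 - 4)*6 + (5/27)*(⅙)*(-5 - 1 + 972 + 486) = 6*6 + (5/27)*(⅙)*1452 = 36 + 1210/27 = 2182/27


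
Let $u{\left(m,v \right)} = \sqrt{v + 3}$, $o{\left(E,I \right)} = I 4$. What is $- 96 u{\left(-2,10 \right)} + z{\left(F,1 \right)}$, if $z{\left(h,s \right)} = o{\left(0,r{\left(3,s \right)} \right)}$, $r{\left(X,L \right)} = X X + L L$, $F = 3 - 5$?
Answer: $40 - 96 \sqrt{13} \approx -306.13$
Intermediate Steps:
$F = -2$
$r{\left(X,L \right)} = L^{2} + X^{2}$ ($r{\left(X,L \right)} = X^{2} + L^{2} = L^{2} + X^{2}$)
$o{\left(E,I \right)} = 4 I$
$u{\left(m,v \right)} = \sqrt{3 + v}$
$z{\left(h,s \right)} = 36 + 4 s^{2}$ ($z{\left(h,s \right)} = 4 \left(s^{2} + 3^{2}\right) = 4 \left(s^{2} + 9\right) = 4 \left(9 + s^{2}\right) = 36 + 4 s^{2}$)
$- 96 u{\left(-2,10 \right)} + z{\left(F,1 \right)} = - 96 \sqrt{3 + 10} + \left(36 + 4 \cdot 1^{2}\right) = - 96 \sqrt{13} + \left(36 + 4 \cdot 1\right) = - 96 \sqrt{13} + \left(36 + 4\right) = - 96 \sqrt{13} + 40 = 40 - 96 \sqrt{13}$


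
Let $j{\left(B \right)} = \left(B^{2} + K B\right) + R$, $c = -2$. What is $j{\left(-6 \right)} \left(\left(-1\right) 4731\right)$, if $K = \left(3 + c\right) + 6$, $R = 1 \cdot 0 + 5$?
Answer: $4731$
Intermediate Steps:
$R = 5$ ($R = 0 + 5 = 5$)
$K = 7$ ($K = \left(3 - 2\right) + 6 = 1 + 6 = 7$)
$j{\left(B \right)} = 5 + B^{2} + 7 B$ ($j{\left(B \right)} = \left(B^{2} + 7 B\right) + 5 = 5 + B^{2} + 7 B$)
$j{\left(-6 \right)} \left(\left(-1\right) 4731\right) = \left(5 + \left(-6\right)^{2} + 7 \left(-6\right)\right) \left(\left(-1\right) 4731\right) = \left(5 + 36 - 42\right) \left(-4731\right) = \left(-1\right) \left(-4731\right) = 4731$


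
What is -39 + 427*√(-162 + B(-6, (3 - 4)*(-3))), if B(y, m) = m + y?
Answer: -39 + 427*I*√165 ≈ -39.0 + 5484.9*I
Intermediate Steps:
-39 + 427*√(-162 + B(-6, (3 - 4)*(-3))) = -39 + 427*√(-162 + ((3 - 4)*(-3) - 6)) = -39 + 427*√(-162 + (-1*(-3) - 6)) = -39 + 427*√(-162 + (3 - 6)) = -39 + 427*√(-162 - 3) = -39 + 427*√(-165) = -39 + 427*(I*√165) = -39 + 427*I*√165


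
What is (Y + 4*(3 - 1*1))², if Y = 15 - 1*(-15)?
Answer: 1444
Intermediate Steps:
Y = 30 (Y = 15 + 15 = 30)
(Y + 4*(3 - 1*1))² = (30 + 4*(3 - 1*1))² = (30 + 4*(3 - 1))² = (30 + 4*2)² = (30 + 8)² = 38² = 1444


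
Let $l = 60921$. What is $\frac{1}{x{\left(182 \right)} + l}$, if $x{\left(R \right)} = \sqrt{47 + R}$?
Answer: $\frac{60921}{3711368012} - \frac{\sqrt{229}}{3711368012} \approx 1.6411 \cdot 10^{-5}$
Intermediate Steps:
$\frac{1}{x{\left(182 \right)} + l} = \frac{1}{\sqrt{47 + 182} + 60921} = \frac{1}{\sqrt{229} + 60921} = \frac{1}{60921 + \sqrt{229}}$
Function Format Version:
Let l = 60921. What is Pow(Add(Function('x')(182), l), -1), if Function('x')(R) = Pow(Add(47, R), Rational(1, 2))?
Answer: Add(Rational(60921, 3711368012), Mul(Rational(-1, 3711368012), Pow(229, Rational(1, 2)))) ≈ 1.6411e-5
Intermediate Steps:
Pow(Add(Function('x')(182), l), -1) = Pow(Add(Pow(Add(47, 182), Rational(1, 2)), 60921), -1) = Pow(Add(Pow(229, Rational(1, 2)), 60921), -1) = Pow(Add(60921, Pow(229, Rational(1, 2))), -1)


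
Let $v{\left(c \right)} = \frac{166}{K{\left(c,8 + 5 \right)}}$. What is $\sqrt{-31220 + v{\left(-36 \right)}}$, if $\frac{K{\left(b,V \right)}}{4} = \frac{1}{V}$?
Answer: $\frac{i \sqrt{122722}}{2} \approx 175.16 i$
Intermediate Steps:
$K{\left(b,V \right)} = \frac{4}{V}$
$v{\left(c \right)} = \frac{1079}{2}$ ($v{\left(c \right)} = \frac{166}{4 \frac{1}{8 + 5}} = \frac{166}{4 \cdot \frac{1}{13}} = \frac{166}{\frac{4}{13}} = 166 \cdot \frac{13}{4} = \frac{1079}{2}$)
$\sqrt{-31220 + v{\left(-36 \right)}} = \sqrt{-31220 + \frac{1079}{2}} = \sqrt{- \frac{61361}{2}} = \frac{i \sqrt{122722}}{2}$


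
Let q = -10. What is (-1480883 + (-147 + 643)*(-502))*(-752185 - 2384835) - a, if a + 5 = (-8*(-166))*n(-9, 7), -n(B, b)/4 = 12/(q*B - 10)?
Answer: 27133262366509/5 ≈ 5.4266e+12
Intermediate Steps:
n(B, b) = -48/(-10 - 10*B) (n(B, b) = -48/(-10*B - 10) = -48/(-10 - 10*B))
a = -4009/5 (a = -5 + (-8*(-166))*(24/(5*(1 - 9))) = -5 + 1328*((24/5)/(-8)) = -5 + 1328*((24/5)*(-⅛)) = -5 + 1328*(-⅗) = -5 - 3984/5 = -4009/5 ≈ -801.80)
(-1480883 + (-147 + 643)*(-502))*(-752185 - 2384835) - a = (-1480883 + (-147 + 643)*(-502))*(-752185 - 2384835) - 1*(-4009/5) = (-1480883 + 496*(-502))*(-3137020) + 4009/5 = (-1480883 - 248992)*(-3137020) + 4009/5 = -1729875*(-3137020) + 4009/5 = 5426652472500 + 4009/5 = 27133262366509/5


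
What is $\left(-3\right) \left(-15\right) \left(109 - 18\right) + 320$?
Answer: $4415$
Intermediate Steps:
$\left(-3\right) \left(-15\right) \left(109 - 18\right) + 320 = 45 \left(109 - 18\right) + 320 = 45 \cdot 91 + 320 = 4095 + 320 = 4415$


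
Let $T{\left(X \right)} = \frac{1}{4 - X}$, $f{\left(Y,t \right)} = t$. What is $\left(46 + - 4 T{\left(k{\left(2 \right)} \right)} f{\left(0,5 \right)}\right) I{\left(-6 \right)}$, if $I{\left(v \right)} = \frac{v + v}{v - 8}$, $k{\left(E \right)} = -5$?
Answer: $\frac{788}{21} \approx 37.524$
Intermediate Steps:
$I{\left(v \right)} = \frac{2 v}{-8 + v}$
$\left(46 + - 4 T{\left(k{\left(2 \right)} \right)} f{\left(0,5 \right)}\right) I{\left(-6 \right)} = \left(46 + - 4 \left(- \frac{1}{-4 - 5}\right) 5\right) 2 \left(-6\right) \frac{1}{-8 - 6} = \left(46 + - 4 \left(- \frac{1}{-9}\right) 5\right) 2 \left(-6\right) \frac{1}{-14} = \left(46 + - 4 \left(\left(-1\right) \left(- \frac{1}{9}\right)\right) 5\right) 2 \left(-6\right) \left(- \frac{1}{14}\right) = \left(46 + \left(-4\right) \frac{1}{9} \cdot 5\right) \frac{6}{7} = \left(46 - \frac{20}{9}\right) \frac{6}{7} = \frac{394}{9} \cdot \frac{6}{7} = \frac{788}{21}$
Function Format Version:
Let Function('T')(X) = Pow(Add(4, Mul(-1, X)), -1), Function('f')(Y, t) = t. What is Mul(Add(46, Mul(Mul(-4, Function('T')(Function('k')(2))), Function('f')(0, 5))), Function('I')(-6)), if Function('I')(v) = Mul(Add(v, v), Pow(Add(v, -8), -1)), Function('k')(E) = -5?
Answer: Rational(788, 21) ≈ 37.524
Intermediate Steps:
Function('I')(v) = Mul(2, v, Pow(Add(-8, v), -1)) (Function('I')(v) = Mul(Mul(2, v), Pow(Add(-8, v), -1)) = Mul(2, v, Pow(Add(-8, v), -1)))
Mul(Add(46, Mul(Mul(-4, Function('T')(Function('k')(2))), Function('f')(0, 5))), Function('I')(-6)) = Mul(Add(46, Mul(Mul(-4, Mul(-1, Pow(Add(-4, -5), -1))), 5)), Mul(2, -6, Pow(Add(-8, -6), -1))) = Mul(Add(46, Mul(Mul(-4, Mul(-1, Pow(-9, -1))), 5)), Mul(2, -6, Pow(-14, -1))) = Mul(Add(46, Mul(Mul(-4, Mul(-1, Rational(-1, 9))), 5)), Mul(2, -6, Rational(-1, 14))) = Mul(Add(46, Mul(Mul(-4, Rational(1, 9)), 5)), Rational(6, 7)) = Mul(Add(46, Mul(Rational(-4, 9), 5)), Rational(6, 7)) = Mul(Add(46, Rational(-20, 9)), Rational(6, 7)) = Mul(Rational(394, 9), Rational(6, 7)) = Rational(788, 21)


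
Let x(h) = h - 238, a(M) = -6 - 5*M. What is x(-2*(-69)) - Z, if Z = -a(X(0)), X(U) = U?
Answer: -106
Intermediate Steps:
Z = 6 (Z = -(-6 - 5*0) = -(-6 + 0) = -1*(-6) = 6)
x(h) = -238 + h
x(-2*(-69)) - Z = (-238 - 2*(-69)) - 1*6 = (-238 + 138) - 6 = -100 - 6 = -106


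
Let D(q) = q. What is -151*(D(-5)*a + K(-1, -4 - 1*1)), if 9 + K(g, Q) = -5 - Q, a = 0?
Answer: 1359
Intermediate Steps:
K(g, Q) = -14 - Q (K(g, Q) = -9 + (-5 - Q) = -14 - Q)
-151*(D(-5)*a + K(-1, -4 - 1*1)) = -151*(-5*0 + (-14 - (-4 - 1*1))) = -151*(0 + (-14 - (-4 - 1))) = -151*(0 + (-14 - 1*(-5))) = -151*(0 + (-14 + 5)) = -151*(0 - 9) = -151*(-9) = 1359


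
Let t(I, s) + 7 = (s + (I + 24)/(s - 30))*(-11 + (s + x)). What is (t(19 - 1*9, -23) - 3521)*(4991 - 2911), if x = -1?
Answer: -297708320/53 ≈ -5.6171e+6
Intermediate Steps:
t(I, s) = -7 + (-12 + s)*(s + (24 + I)/(-30 + s)) (t(I, s) = -7 + (s + (I + 24)/(s - 30))*(-11 + (s - 1)) = -7 + (s + (24 + I)/(-30 + s))*(-11 + (-1 + s)) = -7 + (s + (24 + I)/(-30 + s))*(-12 + s) = -7 + (-12 + s)*(s + (24 + I)/(-30 + s)))
(t(19 - 1*9, -23) - 3521)*(4991 - 2911) = ((-78 + (-23)³ - 42*(-23)² - 12*(19 - 1*9) + 377*(-23) + (19 - 1*9)*(-23))/(-30 - 23) - 3521)*(4991 - 2911) = ((-78 - 12167 - 42*529 - 12*(19 - 9) - 8671 + (19 - 9)*(-23))/(-53) - 3521)*2080 = (-(-78 - 12167 - 22218 - 12*10 - 8671 + 10*(-23))/53 - 3521)*2080 = (-(-78 - 12167 - 22218 - 120 - 8671 - 230)/53 - 3521)*2080 = (-1/53*(-43484) - 3521)*2080 = (43484/53 - 3521)*2080 = -143129/53*2080 = -297708320/53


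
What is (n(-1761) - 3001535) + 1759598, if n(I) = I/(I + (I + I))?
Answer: -3725810/3 ≈ -1.2419e+6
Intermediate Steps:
n(I) = ⅓ (n(I) = I/(I + 2*I) = I/((3*I)) = (1/(3*I))*I = ⅓)
(n(-1761) - 3001535) + 1759598 = (⅓ - 3001535) + 1759598 = -9004604/3 + 1759598 = -3725810/3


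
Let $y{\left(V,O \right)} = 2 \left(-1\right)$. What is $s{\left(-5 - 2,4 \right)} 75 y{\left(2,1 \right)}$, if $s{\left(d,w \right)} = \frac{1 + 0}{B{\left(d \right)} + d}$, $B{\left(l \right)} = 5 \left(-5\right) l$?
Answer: $- \frac{25}{28} \approx -0.89286$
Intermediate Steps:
$y{\left(V,O \right)} = -2$
$B{\left(l \right)} = - 25 l$
$s{\left(d,w \right)} = - \frac{1}{24 d}$ ($s{\left(d,w \right)} = \frac{1 + 0}{- 25 d + d} = 1 \frac{1}{\left(-24\right) d} = 1 \left(- \frac{1}{24 d}\right) = - \frac{1}{24 d}$)
$s{\left(-5 - 2,4 \right)} 75 y{\left(2,1 \right)} = - \frac{1}{24 \left(-5 - 2\right)} 75 \left(-2\right) = - \frac{1}{24 \left(-5 - 2\right)} \left(-150\right) = - \frac{1}{24 \left(-7\right)} \left(-150\right) = \left(- \frac{1}{24}\right) \left(- \frac{1}{7}\right) \left(-150\right) = \frac{1}{168} \left(-150\right) = - \frac{25}{28}$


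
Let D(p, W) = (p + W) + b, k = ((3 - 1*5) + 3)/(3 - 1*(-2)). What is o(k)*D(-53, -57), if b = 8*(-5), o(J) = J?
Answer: -30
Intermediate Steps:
k = 1/5 (k = ((3 - 5) + 3)/(3 + 2) = (-2 + 3)/5 = 1*(1/5) = 1/5 ≈ 0.20000)
b = -40
D(p, W) = -40 + W + p (D(p, W) = (p + W) - 40 = (W + p) - 40 = -40 + W + p)
o(k)*D(-53, -57) = (-40 - 57 - 53)/5 = (1/5)*(-150) = -30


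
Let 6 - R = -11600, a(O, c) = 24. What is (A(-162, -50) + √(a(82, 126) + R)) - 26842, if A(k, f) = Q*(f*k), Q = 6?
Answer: 21758 + √11630 ≈ 21866.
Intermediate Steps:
R = 11606 (R = 6 - 1*(-11600) = 6 + 11600 = 11606)
A(k, f) = 6*f*k (A(k, f) = 6*(f*k) = 6*f*k)
(A(-162, -50) + √(a(82, 126) + R)) - 26842 = (6*(-50)*(-162) + √(24 + 11606)) - 26842 = (48600 + √11630) - 26842 = 21758 + √11630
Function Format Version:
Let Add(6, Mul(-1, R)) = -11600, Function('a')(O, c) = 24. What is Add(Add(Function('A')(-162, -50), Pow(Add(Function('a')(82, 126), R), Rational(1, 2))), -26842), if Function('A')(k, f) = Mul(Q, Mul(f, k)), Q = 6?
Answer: Add(21758, Pow(11630, Rational(1, 2))) ≈ 21866.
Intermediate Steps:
R = 11606 (R = Add(6, Mul(-1, -11600)) = Add(6, 11600) = 11606)
Function('A')(k, f) = Mul(6, f, k) (Function('A')(k, f) = Mul(6, Mul(f, k)) = Mul(6, f, k))
Add(Add(Function('A')(-162, -50), Pow(Add(Function('a')(82, 126), R), Rational(1, 2))), -26842) = Add(Add(Mul(6, -50, -162), Pow(Add(24, 11606), Rational(1, 2))), -26842) = Add(Add(48600, Pow(11630, Rational(1, 2))), -26842) = Add(21758, Pow(11630, Rational(1, 2)))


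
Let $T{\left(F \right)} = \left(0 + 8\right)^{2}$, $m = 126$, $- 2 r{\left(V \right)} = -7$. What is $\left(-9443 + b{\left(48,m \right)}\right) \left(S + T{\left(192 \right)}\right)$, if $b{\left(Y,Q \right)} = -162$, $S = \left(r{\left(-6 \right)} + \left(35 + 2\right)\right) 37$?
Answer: $- \frac{30015625}{2} \approx -1.5008 \cdot 10^{7}$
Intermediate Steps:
$r{\left(V \right)} = \frac{7}{2}$ ($r{\left(V \right)} = \left(- \frac{1}{2}\right) \left(-7\right) = \frac{7}{2}$)
$T{\left(F \right)} = 64$ ($T{\left(F \right)} = 8^{2} = 64$)
$S = \frac{2997}{2}$ ($S = \left(\frac{7}{2} + \left(35 + 2\right)\right) 37 = \left(\frac{7}{2} + 37\right) 37 = \frac{81}{2} \cdot 37 = \frac{2997}{2} \approx 1498.5$)
$\left(-9443 + b{\left(48,m \right)}\right) \left(S + T{\left(192 \right)}\right) = \left(-9443 - 162\right) \left(\frac{2997}{2} + 64\right) = \left(-9605\right) \frac{3125}{2} = - \frac{30015625}{2}$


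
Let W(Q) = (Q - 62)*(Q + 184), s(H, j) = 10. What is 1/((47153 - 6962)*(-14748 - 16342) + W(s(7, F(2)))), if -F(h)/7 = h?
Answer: -1/1249548278 ≈ -8.0029e-10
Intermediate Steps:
F(h) = -7*h
W(Q) = (-62 + Q)*(184 + Q)
1/((47153 - 6962)*(-14748 - 16342) + W(s(7, F(2)))) = 1/((47153 - 6962)*(-14748 - 16342) + (-11408 + 10² + 122*10)) = 1/(40191*(-31090) + (-11408 + 100 + 1220)) = 1/(-1249538190 - 10088) = 1/(-1249548278) = -1/1249548278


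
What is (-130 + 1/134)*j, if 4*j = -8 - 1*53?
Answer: 1062559/536 ≈ 1982.4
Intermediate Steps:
j = -61/4 (j = (-8 - 1*53)/4 = (-8 - 53)/4 = (1/4)*(-61) = -61/4 ≈ -15.250)
(-130 + 1/134)*j = (-130 + 1/134)*(-61/4) = -17419/134*(-61/4) = 1062559/536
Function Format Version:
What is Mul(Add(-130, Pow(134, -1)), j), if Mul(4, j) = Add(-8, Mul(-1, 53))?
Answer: Rational(1062559, 536) ≈ 1982.4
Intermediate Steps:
j = Rational(-61, 4) (j = Mul(Rational(1, 4), Add(-8, Mul(-1, 53))) = Mul(Rational(1, 4), Add(-8, -53)) = Mul(Rational(1, 4), -61) = Rational(-61, 4) ≈ -15.250)
Mul(Add(-130, Pow(134, -1)), j) = Mul(Add(-130, Pow(134, -1)), Rational(-61, 4)) = Mul(Add(-130, Rational(1, 134)), Rational(-61, 4)) = Mul(Rational(-17419, 134), Rational(-61, 4)) = Rational(1062559, 536)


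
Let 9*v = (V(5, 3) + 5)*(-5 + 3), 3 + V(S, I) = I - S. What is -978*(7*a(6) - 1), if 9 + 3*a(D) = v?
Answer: 21516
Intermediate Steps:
V(S, I) = -3 + I - S (V(S, I) = -3 + (I - S) = -3 + I - S)
v = 0 (v = (((-3 + 3 - 1*5) + 5)*(-5 + 3))/9 = (((-3 + 3 - 5) + 5)*(-2))/9 = ((-5 + 5)*(-2))/9 = (0*(-2))/9 = (⅑)*0 = 0)
a(D) = -3 (a(D) = -3 + (⅓)*0 = -3 + 0 = -3)
-978*(7*a(6) - 1) = -978*(7*(-3) - 1) = -978*(-21 - 1) = -978*(-22) = 21516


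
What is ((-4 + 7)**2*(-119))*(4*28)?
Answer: -119952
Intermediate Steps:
((-4 + 7)**2*(-119))*(4*28) = (3**2*(-119))*112 = (9*(-119))*112 = -1071*112 = -119952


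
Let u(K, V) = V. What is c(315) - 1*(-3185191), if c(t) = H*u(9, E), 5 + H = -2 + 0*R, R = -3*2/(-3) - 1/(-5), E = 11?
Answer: 3185114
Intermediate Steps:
R = 11/5 (R = -6*(-1/3) - 1*(-1/5) = 2 + 1/5 = 11/5 ≈ 2.2000)
H = -7 (H = -5 + (-2 + 0*(11/5)) = -5 + (-2 + 0) = -5 - 2 = -7)
c(t) = -77 (c(t) = -7*11 = -77)
c(315) - 1*(-3185191) = -77 - 1*(-3185191) = -77 + 3185191 = 3185114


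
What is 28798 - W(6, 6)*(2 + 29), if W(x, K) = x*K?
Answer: 27682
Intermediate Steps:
W(x, K) = K*x
28798 - W(6, 6)*(2 + 29) = 28798 - 6*6*(2 + 29) = 28798 - 36*31 = 28798 - 1*1116 = 28798 - 1116 = 27682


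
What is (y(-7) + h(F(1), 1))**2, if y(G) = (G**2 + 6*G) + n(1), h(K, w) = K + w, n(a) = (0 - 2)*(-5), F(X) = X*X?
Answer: 361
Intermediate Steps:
F(X) = X**2
n(a) = 10 (n(a) = -2*(-5) = 10)
y(G) = 10 + G**2 + 6*G (y(G) = (G**2 + 6*G) + 10 = 10 + G**2 + 6*G)
(y(-7) + h(F(1), 1))**2 = ((10 + (-7)**2 + 6*(-7)) + (1**2 + 1))**2 = ((10 + 49 - 42) + (1 + 1))**2 = (17 + 2)**2 = 19**2 = 361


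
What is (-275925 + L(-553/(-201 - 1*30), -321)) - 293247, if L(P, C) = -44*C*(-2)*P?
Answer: -636796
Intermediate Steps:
L(P, C) = 88*C*P (L(P, C) = -44*(-2*C)*P = -(-88)*C*P = 88*C*P)
(-275925 + L(-553/(-201 - 1*30), -321)) - 293247 = (-275925 + 88*(-321)*(-553/(-201 - 1*30))) - 293247 = (-275925 + 88*(-321)*(-553/(-201 - 30))) - 293247 = (-275925 + 88*(-321)*(-553/(-231))) - 293247 = (-275925 + 88*(-321)*(-553*(-1/231))) - 293247 = (-275925 + 88*(-321)*(79/33)) - 293247 = (-275925 - 67624) - 293247 = -343549 - 293247 = -636796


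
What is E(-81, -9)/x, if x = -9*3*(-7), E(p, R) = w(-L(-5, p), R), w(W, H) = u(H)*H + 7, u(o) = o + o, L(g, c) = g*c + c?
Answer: 169/189 ≈ 0.89418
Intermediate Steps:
L(g, c) = c + c*g (L(g, c) = c*g + c = c + c*g)
u(o) = 2*o
w(W, H) = 7 + 2*H² (w(W, H) = (2*H)*H + 7 = 2*H² + 7 = 7 + 2*H²)
E(p, R) = 7 + 2*R²
x = 189 (x = -27*(-7) = 189)
E(-81, -9)/x = (7 + 2*(-9)²)/189 = (7 + 2*81)*(1/189) = (7 + 162)*(1/189) = 169*(1/189) = 169/189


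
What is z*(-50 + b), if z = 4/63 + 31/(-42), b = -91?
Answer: 3995/42 ≈ 95.119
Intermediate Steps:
z = -85/126 (z = 4*(1/63) + 31*(-1/42) = 4/63 - 31/42 = -85/126 ≈ -0.67460)
z*(-50 + b) = -85*(-50 - 91)/126 = -85/126*(-141) = 3995/42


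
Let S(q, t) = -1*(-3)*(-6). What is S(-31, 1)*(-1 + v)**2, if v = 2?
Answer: -18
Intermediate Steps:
S(q, t) = -18 (S(q, t) = 3*(-6) = -18)
S(-31, 1)*(-1 + v)**2 = -18*(-1 + 2)**2 = -18*1**2 = -18*1 = -18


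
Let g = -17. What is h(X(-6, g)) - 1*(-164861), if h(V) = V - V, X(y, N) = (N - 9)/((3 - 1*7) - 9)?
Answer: 164861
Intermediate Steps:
X(y, N) = 9/13 - N/13 (X(y, N) = (-9 + N)/((3 - 7) - 9) = (-9 + N)/(-4 - 9) = (-9 + N)/(-13) = (-9 + N)*(-1/13) = 9/13 - N/13)
h(V) = 0
h(X(-6, g)) - 1*(-164861) = 0 - 1*(-164861) = 0 + 164861 = 164861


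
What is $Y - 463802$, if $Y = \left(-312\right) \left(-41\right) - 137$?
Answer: $-451147$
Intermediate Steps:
$Y = 12655$ ($Y = 12792 - 137 = 12655$)
$Y - 463802 = 12655 - 463802 = -451147$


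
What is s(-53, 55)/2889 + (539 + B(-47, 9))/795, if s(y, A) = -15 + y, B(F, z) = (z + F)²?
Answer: 1891609/765585 ≈ 2.4708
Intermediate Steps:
B(F, z) = (F + z)²
s(-53, 55)/2889 + (539 + B(-47, 9))/795 = (-15 - 53)/2889 + (539 + (-47 + 9)²)/795 = -68*1/2889 + (539 + (-38)²)*(1/795) = -68/2889 + (539 + 1444)*(1/795) = -68/2889 + 1983*(1/795) = -68/2889 + 661/265 = 1891609/765585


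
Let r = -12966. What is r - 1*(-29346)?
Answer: 16380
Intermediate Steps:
r - 1*(-29346) = -12966 - 1*(-29346) = -12966 + 29346 = 16380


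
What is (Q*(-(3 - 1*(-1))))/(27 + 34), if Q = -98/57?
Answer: 392/3477 ≈ 0.11274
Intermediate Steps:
Q = -98/57 (Q = -98*1/57 = -98/57 ≈ -1.7193)
(Q*(-(3 - 1*(-1))))/(27 + 34) = (-(-98)*(3 - 1*(-1))/57)/(27 + 34) = -(-98)*(3 + 1)/57/61 = -(-98)*4/57*(1/61) = -98/57*(-4)*(1/61) = (392/57)*(1/61) = 392/3477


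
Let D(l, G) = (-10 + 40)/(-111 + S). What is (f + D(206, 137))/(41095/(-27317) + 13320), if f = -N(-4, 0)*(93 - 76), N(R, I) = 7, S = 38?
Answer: -238122289/26558958185 ≈ -0.0089658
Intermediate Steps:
D(l, G) = -30/73 (D(l, G) = (-10 + 40)/(-111 + 38) = 30/(-73) = 30*(-1/73) = -30/73)
f = -119 (f = -7*(93 - 76) = -7*17 = -1*119 = -119)
(f + D(206, 137))/(41095/(-27317) + 13320) = (-119 - 30/73)/(41095/(-27317) + 13320) = -8717/(73*(41095*(-1/27317) + 13320)) = -8717/(73*(-41095/27317 + 13320)) = -8717/(73*363821345/27317) = -8717/73*27317/363821345 = -238122289/26558958185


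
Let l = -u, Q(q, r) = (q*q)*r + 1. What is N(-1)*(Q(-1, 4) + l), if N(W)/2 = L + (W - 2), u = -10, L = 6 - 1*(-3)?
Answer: 180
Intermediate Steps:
L = 9 (L = 6 + 3 = 9)
Q(q, r) = 1 + r*q² (Q(q, r) = q²*r + 1 = r*q² + 1 = 1 + r*q²)
N(W) = 14 + 2*W (N(W) = 2*(9 + (W - 2)) = 2*(9 + (-2 + W)) = 2*(7 + W) = 14 + 2*W)
l = 10 (l = -1*(-10) = 10)
N(-1)*(Q(-1, 4) + l) = (14 + 2*(-1))*((1 + 4*(-1)²) + 10) = (14 - 2)*((1 + 4*1) + 10) = 12*((1 + 4) + 10) = 12*(5 + 10) = 12*15 = 180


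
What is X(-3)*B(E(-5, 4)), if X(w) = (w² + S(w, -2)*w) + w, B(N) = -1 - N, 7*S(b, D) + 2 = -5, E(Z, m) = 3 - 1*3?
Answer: -9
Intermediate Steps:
E(Z, m) = 0 (E(Z, m) = 3 - 3 = 0)
S(b, D) = -1 (S(b, D) = -2/7 + (⅐)*(-5) = -2/7 - 5/7 = -1)
X(w) = w² (X(w) = (w² - w) + w = w²)
X(-3)*B(E(-5, 4)) = (-3)²*(-1 - 1*0) = 9*(-1 + 0) = 9*(-1) = -9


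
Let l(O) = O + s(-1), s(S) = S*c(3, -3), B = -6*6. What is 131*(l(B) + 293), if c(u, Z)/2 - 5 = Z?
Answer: 33143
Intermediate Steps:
B = -36
c(u, Z) = 10 + 2*Z
s(S) = 4*S (s(S) = S*(10 + 2*(-3)) = S*(10 - 6) = S*4 = 4*S)
l(O) = -4 + O (l(O) = O + 4*(-1) = O - 4 = -4 + O)
131*(l(B) + 293) = 131*((-4 - 36) + 293) = 131*(-40 + 293) = 131*253 = 33143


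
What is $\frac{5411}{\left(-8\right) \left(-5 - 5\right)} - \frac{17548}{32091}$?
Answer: $\frac{172240561}{2567280} \approx 67.091$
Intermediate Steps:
$\frac{5411}{\left(-8\right) \left(-5 - 5\right)} - \frac{17548}{32091} = \frac{5411}{\left(-8\right) \left(-10\right)} - \frac{17548}{32091} = \frac{5411}{80} - \frac{17548}{32091} = \frac{172240561}{2567280}$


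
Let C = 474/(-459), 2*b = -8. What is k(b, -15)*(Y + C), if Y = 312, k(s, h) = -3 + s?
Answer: -333046/153 ≈ -2176.8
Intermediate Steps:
b = -4 (b = (½)*(-8) = -4)
C = -158/153 (C = 474*(-1/459) = -158/153 ≈ -1.0327)
k(b, -15)*(Y + C) = (-3 - 4)*(312 - 158/153) = -7*47578/153 = -333046/153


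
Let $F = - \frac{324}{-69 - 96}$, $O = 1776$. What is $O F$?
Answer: $\frac{191808}{55} \approx 3487.4$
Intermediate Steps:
$F = \frac{108}{55}$ ($F = - \frac{324}{-69 - 96} = - \frac{324}{-165} = \left(-324\right) \left(- \frac{1}{165}\right) = \frac{108}{55} \approx 1.9636$)
$O F = 1776 \cdot \frac{108}{55} = \frac{191808}{55}$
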